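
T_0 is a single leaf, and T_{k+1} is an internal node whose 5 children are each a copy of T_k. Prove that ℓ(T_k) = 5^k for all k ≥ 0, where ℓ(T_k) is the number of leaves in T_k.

Base case: ℓ(T_0) = 1, and 5^0 = 1.
Assume ℓ(T_r) = 5^r.
Then ℓ(T_{r+1}) = 5·ℓ(T_r) = 5·5^r = 5^{r+1}.
Hence ℓ(T_k) = 5^k for every k ≥ 0, by induction.

ℓ(T_k) = 5^k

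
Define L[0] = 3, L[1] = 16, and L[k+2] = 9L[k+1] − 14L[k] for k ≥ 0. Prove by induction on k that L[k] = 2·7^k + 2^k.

Base cases: L[0] = 3 and 2·7^0 + 2^0 = 3; L[1] = 16 and 2·7^1 + 2^1 = 16.
Assume L[j] = 2·7^j + 2^j for all 0 ≤ j ≤ r, where r ≥ 1.
Then L[r+1] = 9L[r] − 14L[r−1] = 9·(2·7^r + 2^r) − 14·(2·7^{r−1} + 2^{r−1}) = 2·(9·7 − 14)7^{r−1} + (9·2 − 14)2^{r−1} = 98·7^{r−1} + 4·2^{r−1} = 2·7^{r+1} + 2^{r+1}.
So the formula holds for r+1, and by strong induction L[k] = 2·7^k + 2^k for all k ≥ 0.

L[k] = 2·7^k + 2^k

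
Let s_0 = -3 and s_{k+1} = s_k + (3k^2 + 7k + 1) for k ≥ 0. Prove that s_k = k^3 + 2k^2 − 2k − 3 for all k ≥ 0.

Base case: s_0 = -3, and 0^3 + 2·0^2 − 2·0 − 3 = -3.
Assume s_m = m^3 + 2m^2 − 2m − 3.
Then s_{m+1} = s_m + (3m^2 + 7m + 1) = (m^3 + 2m^2 − 2m − 3) + (3m^2 + 7m + 1) = m^3 + 5m^2 + 5m − 2,
and (m+1)^3 + 2·(m+1)^2 − 2·(m+1) − 3 = m^3 + 5m^2 + 5m − 2.
By induction, s_k = k^3 + 2k^2 − 2k − 3 for all k ≥ 0.

s_k = k^3 + 2k^2 − 2k − 3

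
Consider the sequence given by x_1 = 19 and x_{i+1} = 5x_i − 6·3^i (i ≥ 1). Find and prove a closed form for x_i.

Claim: x_i = 2·5^i + 3·3^i.

Base case: x_1 = 19, and 2·5^1 + 3·3^1 = 10 + 9 = 19.
Assume x_k = 2·5^k + 3·3^k for some k ≥ 1.
Then x_{k+1} = 5x_k − 6·3^k = 5·(2·5^k + 3·3^k) − 6·3^k = 2·5^{k+1} + 15·3^k − 6·3^k = 2·5^{k+1} + 9·3^k = 2·5^{k+1} + 3·3^{k+1}.
So the formula holds for k+1, and by induction x_i = 2·5^i + 3·3^i for all i ≥ 1.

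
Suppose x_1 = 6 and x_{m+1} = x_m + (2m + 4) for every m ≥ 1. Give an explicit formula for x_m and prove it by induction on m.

Claim: x_m = m^2 + 3m + 2.

Base case: x_1 = 6, and 1^2 + 3·1 + 2 = 6.
Assume x_r = r^2 + 3r + 2.
Then x_{r+1} = x_r + (2r + 4) = (r^2 + 3r + 2) + (2r + 4) = r^2 + 5r + 6,
and (r+1)^2 + 3·(r+1) + 2 = r^2 + 5r + 6.
Hence x_m = m^2 + 3m + 2 for every m ≥ 1, by induction.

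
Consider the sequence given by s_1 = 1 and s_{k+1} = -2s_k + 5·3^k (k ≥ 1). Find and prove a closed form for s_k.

Claim: s_k = (-2)^k + 3^k.

Base case: s_1 = 1, and (-2)^1 + 3^1 = -2 + 3 = 1.
Assume s_j = (-2)^j + 3^j for some j ≥ 1.
Then s_{j+1} = -2s_j + 5·3^j = -2·((-2)^j + 3^j) + 5·3^j = (-2)^{j+1} − 2·3^j + 5·3^j = (-2)^{j+1} + 3·3^j = (-2)^{j+1} + 3^{j+1}.
By induction, s_k = (-2)^k + 3^k for all k ≥ 1.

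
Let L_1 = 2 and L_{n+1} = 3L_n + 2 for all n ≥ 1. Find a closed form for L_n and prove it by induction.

Claim: L_n = 3^n − 1.

Base case: L_1 = 2, and 3^1 − 1 = 3 − 1 = 2.
Assume L_j = 3^j − 1 for some j ≥ 1.
Then L_{j+1} = 3L_j + 2 = 3·(3^j − 1) + 2 = 3^{j+1} − 3 + 2 = 3^{j+1} − 1.
By induction, L_n = 3^n − 1 for all n ≥ 1.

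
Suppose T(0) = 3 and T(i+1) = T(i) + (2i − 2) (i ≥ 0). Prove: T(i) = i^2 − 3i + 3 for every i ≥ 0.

Base case: T(0) = 3, and 0^2 − 3·0 + 3 = 3.
Assume T(k) = k^2 − 3k + 3.
Then T(k+1) = T(k) + (2k − 2) = (k^2 − 3k + 3) + (2k − 2) = k^2 − k + 1,
and (k+1)^2 − 3·(k+1) + 3 = k^2 − k + 1.
By induction, T(i) = i^2 − 3i + 3 for all i ≥ 0.

T(i) = i^2 − 3i + 3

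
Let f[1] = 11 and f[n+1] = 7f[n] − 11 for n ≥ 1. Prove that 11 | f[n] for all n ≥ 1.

Base case: f[1] = 11 = 11·1, so 11 | f[1].
Assume 11 | f[k], so f[k] = 11t for some integer t.
Then f[k+1] = 7f[k] − 11 = 7·(11t) − 11 = 11(7t − 1), so 11 | f[k+1].
This completes the inductive step, so 11 | f[n] for all n ≥ 1.

11 | f[n]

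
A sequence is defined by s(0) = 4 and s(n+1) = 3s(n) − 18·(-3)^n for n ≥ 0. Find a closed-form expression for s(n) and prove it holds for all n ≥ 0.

Claim: s(n) = 3^n + 3·(-3)^n.

Base case: s(0) = 4, and 3^0 + 3·(-3)^0 = 1 + 3 = 4.
Assume s(r) = 3^r + 3·(-3)^r for some r ≥ 0.
Then s(r+1) = 3s(r) − 18·(-3)^r = 3·(3^r + 3·(-3)^r) − 18·(-3)^r = 3^{r+1} + 9·(-3)^r − 18·(-3)^r = 3^{r+1} − 9·(-3)^r = 3^{r+1} + 3·(-3)^{r+1}.
By induction, s(n) = 3^n + 3·(-3)^n for all n ≥ 0.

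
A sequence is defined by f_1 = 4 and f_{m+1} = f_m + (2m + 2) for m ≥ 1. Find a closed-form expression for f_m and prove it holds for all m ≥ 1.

Claim: f_m = m^2 + m + 2.

Base case: f_1 = 4, and 1^2 + 1 + 2 = 4.
Assume f_r = r^2 + r + 2.
Then f_{r+1} = f_r + (2r + 2) = (r^2 + r + 2) + (2r + 2) = r^2 + 3r + 4,
and (r+1)^2 + (r+1) + 2 = r^2 + 3r + 4.
By induction, f_m = m^2 + m + 2 for all m ≥ 1.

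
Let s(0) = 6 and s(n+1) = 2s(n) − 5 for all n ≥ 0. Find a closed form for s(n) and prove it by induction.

Claim: s(n) = 2^n + 5.

Base case: s(0) = 6, and 2^0 + 5 = 1 + 5 = 6.
Assume s(r) = 2^r + 5 for some r ≥ 0.
Then s(r+1) = 2s(r) − 5 = 2·(2^r + 5) − 5 = 2^{r+1} + 10 − 5 = 2^{r+1} + 5.
By induction, s(n) = 2^n + 5 for all n ≥ 0.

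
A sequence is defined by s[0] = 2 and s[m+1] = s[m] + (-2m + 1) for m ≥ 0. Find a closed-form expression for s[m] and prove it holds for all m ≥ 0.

Claim: s[m] = -m^2 + 2m + 2.

Base case: s[0] = 2, and -0^2 + 2·0 + 2 = 2.
Assume s[k] = -k^2 + 2k + 2.
Then s[k+1] = s[k] + (-2k + 1) = (-k^2 + 2k + 2) + (-2k + 1) = -k^2 + 3,
and -(k+1)^2 + 2·(k+1) + 2 = -k^2 + 3.
By induction, s[m] = -m^2 + 2m + 2 for all m ≥ 0.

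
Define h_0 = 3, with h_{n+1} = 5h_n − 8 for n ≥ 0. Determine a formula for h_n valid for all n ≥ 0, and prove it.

Claim: h_n = 5^n + 2.

Base case: h_0 = 3, and 5^0 + 2 = 1 + 2 = 3.
Assume h_r = 5^r + 2 for some r ≥ 0.
Then h_{r+1} = 5h_r − 8 = 5·(5^r + 2) − 8 = 5^{r+1} + 10 − 8 = 5^{r+1} + 2.
By induction, h_n = 5^n + 2 for all n ≥ 0.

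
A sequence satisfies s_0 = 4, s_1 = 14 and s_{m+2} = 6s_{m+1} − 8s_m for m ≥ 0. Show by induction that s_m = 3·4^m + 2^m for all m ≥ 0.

Base cases: s_0 = 4 and 3·4^0 + 2^0 = 4; s_1 = 14 and 3·4^1 + 2^1 = 14.
Assume s_j = 3·4^j + 2^j for all 0 ≤ j ≤ k, where k ≥ 1.
Then s_{k+1} = 6s_k − 8s_{k−1} = 6·(3·4^k + 2^k) − 8·(3·4^{k−1} + 2^{k−1}) = 3·(6·4 − 8)4^{k−1} + (6·2 − 8)2^{k−1} = 48·4^{k−1} + 4·2^{k−1} = 3·4^{k+1} + 2^{k+1}.
So the formula holds for k+1, and by strong induction s_m = 3·4^m + 2^m for all m ≥ 0.

s_m = 3·4^m + 2^m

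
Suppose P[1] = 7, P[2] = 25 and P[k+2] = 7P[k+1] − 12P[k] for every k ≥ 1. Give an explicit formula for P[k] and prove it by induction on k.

Claim: P[k] = 4^k + 3^k.

Base cases: P[1] = 7 and 4^1 + 3^1 = 7; P[2] = 25 and 4^2 + 3^2 = 25.
Assume P[j] = 4^j + 3^j for all 1 ≤ j ≤ m, where m ≥ 2.
Then P[m+1] = 7P[m] − 12P[m−1] = 7·(4^m + 3^m) − 12·(4^{m−1} + 3^{m−1}) = (7·4 − 12)4^{m−1} + (7·3 − 12)3^{m−1} = 16·4^{m−1} + 9·3^{m−1} = 4^{m+1} + 3^{m+1}.
By strong induction, P[k] = 4^k + 3^k for all k ≥ 1.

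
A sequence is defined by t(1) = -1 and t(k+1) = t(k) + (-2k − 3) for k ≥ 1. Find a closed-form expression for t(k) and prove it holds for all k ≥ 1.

Claim: t(k) = -k^2 − 2k + 2.

Base case: t(1) = -1, and -1^2 − 2·1 + 2 = -1.
Assume t(m) = -m^2 − 2m + 2.
Then t(m+1) = t(m) + (-2m − 3) = (-m^2 − 2m + 2) + (-2m − 3) = -m^2 − 4m − 1,
and -(m+1)^2 − 2·(m+1) + 2 = -m^2 − 4m − 1.
By induction, t(k) = -k^2 − 2k + 2 for all k ≥ 1.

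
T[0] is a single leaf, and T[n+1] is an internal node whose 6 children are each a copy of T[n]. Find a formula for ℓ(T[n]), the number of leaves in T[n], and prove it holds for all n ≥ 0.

Claim: ℓ(T[n]) = 6^n.

Base case: ℓ(T[0]) = 1, and 6^0 = 1.
Assume ℓ(T[r]) = 6^r.
Then ℓ(T[r+1]) = 6·ℓ(T[r]) = 6·6^r = 6^{r+1}.
Hence ℓ(T[n]) = 6^n for every n ≥ 0, by induction.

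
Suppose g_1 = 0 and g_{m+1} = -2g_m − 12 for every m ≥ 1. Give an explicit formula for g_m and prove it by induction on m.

Claim: g_m = -2·(-2)^m − 4.

Base case: g_1 = 0, and -2·(-2)^1 − 4 = 4 − 4 = 0.
Assume g_k = -2·(-2)^k − 4 for some k ≥ 1.
Then g_{k+1} = -2g_k − 12 = -2·(-2·(-2)^k − 4) − 12 = 4·(-2)^k + 8 − 12 = -2·(-2)^{k+1} − 4.
By induction, g_m = -2·(-2)^m − 4 for all m ≥ 1.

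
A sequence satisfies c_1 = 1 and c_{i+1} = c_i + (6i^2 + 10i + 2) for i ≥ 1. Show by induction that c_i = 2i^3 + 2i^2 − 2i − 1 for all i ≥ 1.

Base case: c_1 = 1, and 2·1^3 + 2·1^2 − 2·1 − 1 = 1.
Assume c_k = 2k^3 + 2k^2 − 2k − 1.
Then c_{k+1} = c_k + (6k^2 + 10k + 2) = (2k^3 + 2k^2 − 2k − 1) + (6k^2 + 10k + 2) = 2k^3 + 8k^2 + 8k + 1,
and 2·(k+1)^3 + 2·(k+1)^2 − 2·(k+1) − 1 = 2k^3 + 8k^2 + 8k + 1.
This completes the inductive step, so c_i = 2i^3 + 2i^2 − 2i − 1 for all i ≥ 1.

c_i = 2i^3 + 2i^2 − 2i − 1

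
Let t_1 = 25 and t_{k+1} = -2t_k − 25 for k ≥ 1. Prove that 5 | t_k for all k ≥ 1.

Base case: t_1 = 25 = 5·5, so 5 | t_1.
Assume 5 | t_m, so t_m = 5s for some integer s.
Then t_{m+1} = -2t_m − 25 = -2·(5s) − 25 = 5(-2s − 5), so 5 | t_{m+1}.
So the property holds for m+1, and by induction 5 | t_k for all k ≥ 1.

5 | t_k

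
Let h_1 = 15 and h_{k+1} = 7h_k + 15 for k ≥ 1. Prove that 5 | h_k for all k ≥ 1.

Base case: h_1 = 15 = 5·3, so 5 | h_1.
Assume 5 | h_m, so h_m = 5t for some integer t.
Then h_{m+1} = 7h_m + 15 = 7·(5t) + 15 = 5(7t + 3), so 5 | h_{m+1}.
So the property holds for m+1, and by induction 5 | h_k for all k ≥ 1.

5 | h_k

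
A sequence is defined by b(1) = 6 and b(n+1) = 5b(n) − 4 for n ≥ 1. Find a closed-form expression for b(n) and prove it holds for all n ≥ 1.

Claim: b(n) = 5^n + 1.

Base case: b(1) = 6, and 5^1 + 1 = 5 + 1 = 6.
Assume b(m) = 5^m + 1 for some m ≥ 1.
Then b(m+1) = 5b(m) − 4 = 5·(5^m + 1) − 4 = 5^{m+1} + 5 − 4 = 5^{m+1} + 1.
So the formula holds for m+1, and by induction b(n) = 5^n + 1 for all n ≥ 1.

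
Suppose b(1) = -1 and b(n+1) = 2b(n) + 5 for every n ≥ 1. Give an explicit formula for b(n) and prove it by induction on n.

Claim: b(n) = 2^{n+1} − 5.

Base case: b(1) = -1, and 2^{1+1} − 5 = 4 − 5 = -1.
Assume b(r) = 2^{r+1} − 5 for some r ≥ 1.
Then b(r+1) = 2b(r) + 5 = 2·(2^{r+1} − 5) + 5 = 2^{r+2} − 10 + 5 = 2^{r+2} − 5.
Hence b(n) = 2^{n+1} − 5 for every n ≥ 1, by induction.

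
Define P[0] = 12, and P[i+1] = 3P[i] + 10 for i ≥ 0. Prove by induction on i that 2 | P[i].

Base case: P[0] = 12 = 2·6, so 2 | P[0].
Assume 2 | P[k], so P[k] = 2t for some integer t.
Then P[k+1] = 3P[k] + 10 = 3·(2t) + 10 = 2(3t + 5), so 2 | P[k+1].
So the property holds for k+1, and by induction 2 | P[i] for all i ≥ 0.

2 | P[i]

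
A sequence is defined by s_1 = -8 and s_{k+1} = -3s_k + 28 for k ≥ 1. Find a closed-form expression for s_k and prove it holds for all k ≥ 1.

Claim: s_k = 5·(-3)^k + 7.

Base case: s_1 = -8, and 5·(-3)^1 + 7 = -15 + 7 = -8.
Assume s_m = 5·(-3)^m + 7 for some m ≥ 1.
Then s_{m+1} = -3s_m + 28 = -3·(5·(-3)^m + 7) + 28 = -15·(-3)^m − 21 + 28 = 5·(-3)^{m+1} + 7.
Hence s_k = 5·(-3)^k + 7 for every k ≥ 1, by induction.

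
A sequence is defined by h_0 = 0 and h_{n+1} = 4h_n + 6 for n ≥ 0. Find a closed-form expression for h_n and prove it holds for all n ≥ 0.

Claim: h_n = 2·4^n − 2.

Base case: h_0 = 0, and 2·4^0 − 2 = 2 − 2 = 0.
Assume h_j = 2·4^j − 2 for some j ≥ 0.
Then h_{j+1} = 4h_j + 6 = 4·(2·4^j − 2) + 6 = 8·4^j − 8 + 6 = 2·4^{j+1} − 2.
So the formula holds for j+1, and by induction h_n = 2·4^n − 2 for all n ≥ 0.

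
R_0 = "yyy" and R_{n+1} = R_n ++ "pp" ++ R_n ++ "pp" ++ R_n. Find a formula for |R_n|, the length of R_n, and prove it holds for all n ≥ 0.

Claim: |R_n| = 5·3^n − 2.

Base case: |R_0| = 3, and 5·3^0 − 2 = 3.
Assume |R_r| = 5·3^r − 2.
Then |R_{r+1}| = 3|R_r| + 4 = 3(5·3^r − 2) + 4 = 5·3^{r+1} − 6 + 4 = 5·3^{r+1} − 2.
So the formula holds for r+1, and by induction |R_n| = 5·3^n − 2 for all n ≥ 0.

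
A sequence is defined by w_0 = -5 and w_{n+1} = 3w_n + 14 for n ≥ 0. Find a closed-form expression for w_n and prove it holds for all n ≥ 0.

Claim: w_n = 2·3^n − 7.

Base case: w_0 = -5, and 2·3^0 − 7 = 2 − 7 = -5.
Assume w_j = 2·3^j − 7 for some j ≥ 0.
Then w_{j+1} = 3w_j + 14 = 3·(2·3^j − 7) + 14 = 6·3^j − 21 + 14 = 2·3^{j+1} − 7.
This completes the inductive step, so w_n = 2·3^n − 7 for all n ≥ 0.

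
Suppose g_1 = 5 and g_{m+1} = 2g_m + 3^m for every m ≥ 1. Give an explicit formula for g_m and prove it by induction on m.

Claim: g_m = 2^m + 3^m.

Base case: g_1 = 5, and 2^1 + 3^1 = 2 + 3 = 5.
Assume g_j = 2^j + 3^j for some j ≥ 1.
Then g_{j+1} = 2g_j + 3^j = 2·(2^j + 3^j) + 3^j = 2^{j+1} + 2·3^j + 3^j = 2^{j+1} + 3·3^j = 2^{j+1} + 3^{j+1}.
So the formula holds for j+1, and by induction g_m = 2^m + 3^m for all m ≥ 1.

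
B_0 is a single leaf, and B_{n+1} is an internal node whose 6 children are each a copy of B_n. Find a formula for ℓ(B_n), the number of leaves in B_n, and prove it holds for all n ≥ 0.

Claim: ℓ(B_n) = 6^n.

Base case: ℓ(B_0) = 1, and 6^0 = 1.
Assume ℓ(B_k) = 6^k.
Then ℓ(B_{k+1}) = 6·ℓ(B_k) = 6·6^k = 6^{k+1}.
This completes the inductive step, so ℓ(B_n) = 6^n for all n ≥ 0.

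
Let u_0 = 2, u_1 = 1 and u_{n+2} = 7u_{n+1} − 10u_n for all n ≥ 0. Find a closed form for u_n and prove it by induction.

Claim: u_n = 3·2^n − 5^n.

Base cases: u_0 = 2 and 3·2^0 − 5^0 = 2; u_1 = 1 and 3·2^1 − 5^1 = 1.
Assume u_i = 3·2^i − 5^i for all 0 ≤ i ≤ j, where j ≥ 1.
Then u_{j+1} = 7u_j − 10u_{j−1} = 7·(3·2^j − 5^j) − 10·(3·2^{j−1} − 5^{j−1}) = 3·(7·2 − 10)2^{j−1} − (7·5 − 10)5^{j−1} = 12·2^{j−1} − 25·5^{j−1} = 3·2^{j+1} − 5^{j+1}.
This completes the inductive step, so u_n = 3·2^n − 5^n for all n ≥ 0.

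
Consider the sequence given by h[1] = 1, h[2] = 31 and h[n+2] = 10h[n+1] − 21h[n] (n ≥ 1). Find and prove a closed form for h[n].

Claim: h[n] = 7^n − 2·3^n.

Base cases: h[1] = 1 and 7^1 − 2·3^1 = 1; h[2] = 31 and 7^2 − 2·3^2 = 31.
Assume h[j] = 7^j − 2·3^j for all 1 ≤ j ≤ k, where k ≥ 2.
Then h[k+1] = 10h[k] − 21h[k−1] = 10·(7^k − 2·3^k) − 21·(7^{k−1} − 2·3^{k−1}) = (10·7 − 21)7^{k−1} − 2·(10·3 − 21)3^{k−1} = 49·7^{k−1} − 18·3^{k−1} = 7^{k+1} − 2·3^{k+1}.
By strong induction, h[n] = 7^n − 2·3^n for all n ≥ 1.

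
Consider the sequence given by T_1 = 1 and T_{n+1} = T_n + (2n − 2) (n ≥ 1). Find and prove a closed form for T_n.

Claim: T_n = n^2 − 3n + 3.

Base case: T_1 = 1, and 1^2 − 3·1 + 3 = 1.
Assume T_m = m^2 − 3m + 3.
Then T_{m+1} = T_m + (2m − 2) = (m^2 − 3m + 3) + (2m − 2) = m^2 − m + 1,
and (m+1)^2 − 3·(m+1) + 3 = m^2 − m + 1.
Hence T_n = n^2 − 3n + 3 for every n ≥ 1, by induction.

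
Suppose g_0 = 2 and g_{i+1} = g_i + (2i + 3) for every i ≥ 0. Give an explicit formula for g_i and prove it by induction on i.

Claim: g_i = i^2 + 2i + 2.

Base case: g_0 = 2, and 0^2 + 2·0 + 2 = 2.
Assume g_m = m^2 + 2m + 2.
Then g_{m+1} = g_m + (2m + 3) = (m^2 + 2m + 2) + (2m + 3) = m^2 + 4m + 5,
and (m+1)^2 + 2·(m+1) + 2 = m^2 + 4m + 5.
This completes the inductive step, so g_i = i^2 + 2i + 2 for all i ≥ 0.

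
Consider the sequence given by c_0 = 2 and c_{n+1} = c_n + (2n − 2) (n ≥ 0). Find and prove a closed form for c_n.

Claim: c_n = n^2 − 3n + 2.

Base case: c_0 = 2, and 0^2 − 3·0 + 2 = 2.
Assume c_m = m^2 − 3m + 2.
Then c_{m+1} = c_m + (2m − 2) = (m^2 − 3m + 2) + (2m − 2) = m^2 − m,
and (m+1)^2 − 3·(m+1) + 2 = m^2 − m.
This completes the inductive step, so c_n = n^2 − 3n + 2 for all n ≥ 0.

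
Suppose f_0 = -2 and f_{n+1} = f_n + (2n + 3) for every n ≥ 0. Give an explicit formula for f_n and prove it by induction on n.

Claim: f_n = n^2 + 2n − 2.

Base case: f_0 = -2, and 0^2 + 2·0 − 2 = -2.
Assume f_r = r^2 + 2r − 2.
Then f_{r+1} = f_r + (2r + 3) = (r^2 + 2r − 2) + (2r + 3) = r^2 + 4r + 1,
and (r+1)^2 + 2·(r+1) − 2 = r^2 + 4r + 1.
This completes the inductive step, so f_n = n^2 + 2n − 2 for all n ≥ 0.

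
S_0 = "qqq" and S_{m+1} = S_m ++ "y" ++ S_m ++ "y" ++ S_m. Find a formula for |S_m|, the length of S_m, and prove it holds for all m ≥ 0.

Claim: |S_m| = 4·3^m − 1.

Base case: |S_0| = 3, and 4·3^0 − 1 = 3.
Assume |S_k| = 4·3^k − 1.
Then |S_{k+1}| = 3|S_k| + 2 = 3(4·3^k − 1) + 2 = 4·3^{k+1} − 3 + 2 = 4·3^{k+1} − 1.
Hence |S_m| = 4·3^m − 1 for every m ≥ 0, by induction.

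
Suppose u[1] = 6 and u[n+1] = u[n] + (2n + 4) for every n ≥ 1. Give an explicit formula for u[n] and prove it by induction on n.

Claim: u[n] = n^2 + 3n + 2.

Base case: u[1] = 6, and 1^2 + 3·1 + 2 = 6.
Assume u[m] = m^2 + 3m + 2.
Then u[m+1] = u[m] + (2m + 4) = (m^2 + 3m + 2) + (2m + 4) = m^2 + 5m + 6,
and (m+1)^2 + 3·(m+1) + 2 = m^2 + 5m + 6.
Hence u[n] = n^2 + 3n + 2 for every n ≥ 1, by induction.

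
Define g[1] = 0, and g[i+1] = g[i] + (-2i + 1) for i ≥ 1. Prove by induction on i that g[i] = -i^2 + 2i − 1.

Base case: g[1] = 0, and -1^2 + 2·1 − 1 = 0.
Assume g[j] = -j^2 + 2j − 1.
Then g[j+1] = g[j] + (-2j + 1) = (-j^2 + 2j − 1) + (-2j + 1) = -j^2,
and -(j+1)^2 + 2·(j+1) − 1 = -j^2.
This completes the inductive step, so g[i] = -i^2 + 2i − 1 for all i ≥ 1.

g[i] = -i^2 + 2i − 1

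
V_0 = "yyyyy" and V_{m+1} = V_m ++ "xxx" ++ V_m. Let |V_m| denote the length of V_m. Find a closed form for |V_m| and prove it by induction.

Claim: |V_m| = 2^{m+3} − 3.

Base case: |V_0| = 5, and 2^{0+3} − 3 = 5.
Assume |V_k| = 2^{k+3} − 3.
Then |V_{k+1}| = |V_k| + 3 + |V_k| = 2|V_k| + 3 = 2(2^{k+3} − 3) + 3 = 2^{k+1+3} − 6 + 3 = 2^{k+1+3} − 3.
Hence |V_m| = 2^{m+3} − 3 for every m ≥ 0, by induction.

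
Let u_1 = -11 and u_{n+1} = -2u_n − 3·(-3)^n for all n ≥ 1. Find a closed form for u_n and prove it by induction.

Claim: u_n = (-2)^n + 3·(-3)^n.

Base case: u_1 = -11, and (-2)^1 + 3·(-3)^1 = -2 − 9 = -11.
Assume u_r = (-2)^r + 3·(-3)^r for some r ≥ 1.
Then u_{r+1} = -2u_r − 3·(-3)^r = -2·((-2)^r + 3·(-3)^r) − 3·(-3)^r = (-2)^{r+1} − 6·(-3)^r − 3·(-3)^r = (-2)^{r+1} − 9·(-3)^r = (-2)^{r+1} + 3·(-3)^{r+1}.
This completes the inductive step, so u_n = (-2)^n + 3·(-3)^n for all n ≥ 1.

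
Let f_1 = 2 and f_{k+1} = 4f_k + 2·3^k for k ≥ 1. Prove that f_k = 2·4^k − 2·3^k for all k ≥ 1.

Base case: f_1 = 2, and 2·4^1 − 2·3^1 = 8 − 6 = 2.
Assume f_m = 2·4^m − 2·3^m for some m ≥ 1.
Then f_{m+1} = 4f_m + 2·3^m = 4·(2·4^m − 2·3^m) + 2·3^m = 2·4^{m+1} − 8·3^m + 2·3^m = 2·4^{m+1} − 6·3^m = 2·4^{m+1} − 2·3^{m+1}.
By induction, f_k = 2·4^k − 2·3^k for all k ≥ 1.

f_k = 2·4^k − 2·3^k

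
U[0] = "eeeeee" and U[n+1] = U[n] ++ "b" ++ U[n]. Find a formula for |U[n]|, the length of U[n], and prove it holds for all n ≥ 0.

Claim: |U[n]| = 7·2^n − 1.

Base case: |U[0]| = 6, and 7·2^0 − 1 = 6.
Assume |U[r]| = 7·2^r − 1.
Then |U[r+1]| = |U[r]| + 1 + |U[r]| = 2|U[r]| + 1 = 2(7·2^r − 1) + 1 = 7·2^{r+1} − 2 + 1 = 7·2^{r+1} − 1.
By induction, |U[n]| = 7·2^n − 1 for all n ≥ 0.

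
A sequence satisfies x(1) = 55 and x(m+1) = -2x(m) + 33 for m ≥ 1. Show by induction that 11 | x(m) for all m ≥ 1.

Base case: x(1) = 55 = 11·5, so 11 | x(1).
Assume 11 | x(j), so x(j) = 11t for some integer t.
Then x(j+1) = -2x(j) + 33 = -2·(11t) + 33 = 11(-2t + 3), so 11 | x(j+1).
So the property holds for j+1, and by induction 11 | x(m) for all m ≥ 1.

11 | x(m)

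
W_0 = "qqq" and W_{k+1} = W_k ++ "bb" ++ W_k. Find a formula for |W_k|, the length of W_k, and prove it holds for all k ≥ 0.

Claim: |W_k| = 5·2^k − 2.

Base case: |W_0| = 3, and 5·2^0 − 2 = 3.
Assume |W_j| = 5·2^j − 2.
Then |W_{j+1}| = |W_j| + 2 + |W_j| = 2|W_j| + 2 = 2(5·2^j − 2) + 2 = 5·2^{j+1} − 4 + 2 = 5·2^{j+1} − 2.
Hence |W_k| = 5·2^k − 2 for every k ≥ 0, by induction.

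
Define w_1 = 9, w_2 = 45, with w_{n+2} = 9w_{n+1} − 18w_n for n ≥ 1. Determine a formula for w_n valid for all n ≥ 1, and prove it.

Claim: w_n = 6^n + 3^n.

Base cases: w_1 = 9 and 6^1 + 3^1 = 9; w_2 = 45 and 6^2 + 3^2 = 45.
Assume w_j = 6^j + 3^j for all 1 ≤ j ≤ k, where k ≥ 2.
Then w_{k+1} = 9w_k − 18w_{k−1} = 9·(6^k + 3^k) − 18·(6^{k−1} + 3^{k−1}) = (9·6 − 18)6^{k−1} + (9·3 − 18)3^{k−1} = 36·6^{k−1} + 9·3^{k−1} = 6^{k+1} + 3^{k+1}.
By strong induction, w_n = 6^n + 3^n for all n ≥ 1.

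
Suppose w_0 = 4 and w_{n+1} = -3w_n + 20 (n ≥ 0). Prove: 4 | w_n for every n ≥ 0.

Base case: w_0 = 4 = 4·1, so 4 | w_0.
Assume 4 | w_m, so w_m = 4t for some integer t.
Then w_{m+1} = -3w_m + 20 = -3·(4t) + 20 = 4(-3t + 5), so 4 | w_{m+1}.
So the property holds for m+1, and by induction 4 | w_n for all n ≥ 0.

4 | w_n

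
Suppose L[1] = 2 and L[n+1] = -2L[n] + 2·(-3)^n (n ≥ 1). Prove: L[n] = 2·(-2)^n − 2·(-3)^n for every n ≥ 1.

Base case: L[1] = 2, and 2·(-2)^1 − 2·(-3)^1 = -4 + 6 = 2.
Assume L[k] = 2·(-2)^k − 2·(-3)^k for some k ≥ 1.
Then L[k+1] = -2L[k] + 2·(-3)^k = -2·(2·(-2)^k − 2·(-3)^k) + 2·(-3)^k = 2·(-2)^{k+1} + 4·(-3)^k + 2·(-3)^k = 2·(-2)^{k+1} + 6·(-3)^k = 2·(-2)^{k+1} − 2·(-3)^{k+1}.
So the formula holds for k+1, and by induction L[n] = 2·(-2)^n − 2·(-3)^n for all n ≥ 1.

L[n] = 2·(-2)^n − 2·(-3)^n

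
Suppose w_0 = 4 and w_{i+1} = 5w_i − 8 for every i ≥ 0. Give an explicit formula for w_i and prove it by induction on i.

Claim: w_i = 2·5^i + 2.

Base case: w_0 = 4, and 2·5^0 + 2 = 2 + 2 = 4.
Assume w_m = 2·5^m + 2 for some m ≥ 0.
Then w_{m+1} = 5w_m − 8 = 5·(2·5^m + 2) − 8 = 10·5^m + 10 − 8 = 2·5^{m+1} + 2.
Hence w_i = 2·5^i + 2 for every i ≥ 0, by induction.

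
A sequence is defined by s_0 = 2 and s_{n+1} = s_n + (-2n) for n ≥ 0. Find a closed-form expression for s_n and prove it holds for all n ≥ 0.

Claim: s_n = -n^2 + n + 2.

Base case: s_0 = 2, and -0^2 + 0 + 2 = 2.
Assume s_j = -j^2 + j + 2.
Then s_{j+1} = s_j + (-2j) = (-j^2 + j + 2) + (-2j) = -j^2 − j + 2,
and -(j+1)^2 + (j+1) + 2 = -j^2 − j + 2.
This completes the inductive step, so s_n = -n^2 + n + 2 for all n ≥ 0.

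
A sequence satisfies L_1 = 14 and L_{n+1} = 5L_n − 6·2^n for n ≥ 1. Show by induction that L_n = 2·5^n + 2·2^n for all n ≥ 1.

Base case: L_1 = 14, and 2·5^1 + 2·2^1 = 10 + 4 = 14.
Assume L_k = 2·5^k + 2·2^k for some k ≥ 1.
Then L_{k+1} = 5L_k − 6·2^k = 5·(2·5^k + 2·2^k) − 6·2^k = 2·5^{k+1} + 10·2^k − 6·2^k = 2·5^{k+1} + 4·2^k = 2·5^{k+1} + 2·2^{k+1}.
This completes the inductive step, so L_n = 2·5^n + 2·2^n for all n ≥ 1.

L_n = 2·5^n + 2·2^n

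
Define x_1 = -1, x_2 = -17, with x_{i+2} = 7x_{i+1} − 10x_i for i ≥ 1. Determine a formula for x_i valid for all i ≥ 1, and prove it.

Claim: x_i = 2·2^i − 5^i.

Base cases: x_1 = -1 and 2·2^1 − 5^1 = -1; x_2 = -17 and 2·2^2 − 5^2 = -17.
Assume x_j = 2·2^j − 5^j for all 1 ≤ j ≤ k, where k ≥ 2.
Then x_{k+1} = 7x_k − 10x_{k−1} = 7·(2·2^k − 5^k) − 10·(2·2^{k−1} − 5^{k−1}) = 2·(7·2 − 10)2^{k−1} − (7·5 − 10)5^{k−1} = 8·2^{k−1} − 25·5^{k−1} = 2·2^{k+1} − 5^{k+1}.
So the formula holds for k+1, and by strong induction x_i = 2·2^i − 5^i for all i ≥ 1.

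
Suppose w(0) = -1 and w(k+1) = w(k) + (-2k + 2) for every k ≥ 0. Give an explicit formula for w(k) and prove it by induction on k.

Claim: w(k) = -k^2 + 3k − 1.

Base case: w(0) = -1, and -0^2 + 3·0 − 1 = -1.
Assume w(j) = -j^2 + 3j − 1.
Then w(j+1) = w(j) + (-2j + 2) = (-j^2 + 3j − 1) + (-2j + 2) = -j^2 + j + 1,
and -(j+1)^2 + 3·(j+1) − 1 = -j^2 + j + 1.
By induction, w(k) = -k^2 + 3k − 1 for all k ≥ 0.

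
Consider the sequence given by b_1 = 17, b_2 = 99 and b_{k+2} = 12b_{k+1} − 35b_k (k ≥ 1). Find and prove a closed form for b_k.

Claim: b_k = 2·5^k + 7^k.

Base cases: b_1 = 17 and 2·5^1 + 7^1 = 17; b_2 = 99 and 2·5^2 + 7^2 = 99.
Assume b_j = 2·5^j + 7^j for all 1 ≤ j ≤ r, where r ≥ 2.
Then b_{r+1} = 12b_r − 35b_{r−1} = 12·(2·5^r + 7^r) − 35·(2·5^{r−1} + 7^{r−1}) = 2·(12·5 − 35)5^{r−1} + (12·7 − 35)7^{r−1} = 50·5^{r−1} + 49·7^{r−1} = 2·5^{r+1} + 7^{r+1}.
So the formula holds for r+1, and by strong induction b_k = 2·5^k + 7^k for all k ≥ 1.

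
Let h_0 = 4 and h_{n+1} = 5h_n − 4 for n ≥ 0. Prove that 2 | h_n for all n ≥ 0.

Base case: h_0 = 4 = 2·2, so 2 | h_0.
Assume 2 | h_j, so h_j = 2t for some integer t.
Then h_{j+1} = 5h_j − 4 = 5·(2t) − 4 = 2(5t − 2), so 2 | h_{j+1}.
This completes the inductive step, so 2 | h_n for all n ≥ 0.

2 | h_n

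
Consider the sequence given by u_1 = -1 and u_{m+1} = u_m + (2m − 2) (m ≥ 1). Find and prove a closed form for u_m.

Claim: u_m = m^2 − 3m + 1.

Base case: u_1 = -1, and 1^2 − 3·1 + 1 = -1.
Assume u_k = k^2 − 3k + 1.
Then u_{k+1} = u_k + (2k − 2) = (k^2 − 3k + 1) + (2k − 2) = k^2 − k − 1,
and (k+1)^2 − 3·(k+1) + 1 = k^2 − k − 1.
This completes the inductive step, so u_m = m^2 − 3m + 1 for all m ≥ 1.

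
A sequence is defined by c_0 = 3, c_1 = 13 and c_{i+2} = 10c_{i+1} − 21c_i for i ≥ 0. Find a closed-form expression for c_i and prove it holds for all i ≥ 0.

Claim: c_i = 7^i + 2·3^i.

Base cases: c_0 = 3 and 7^0 + 2·3^0 = 3; c_1 = 13 and 7^1 + 2·3^1 = 13.
Assume c_j = 7^j + 2·3^j for all 0 ≤ j ≤ m, where m ≥ 1.
Then c_{m+1} = 10c_m − 21c_{m−1} = 10·(7^m + 2·3^m) − 21·(7^{m−1} + 2·3^{m−1}) = (10·7 − 21)7^{m−1} + 2·(10·3 − 21)3^{m−1} = 49·7^{m−1} + 18·3^{m−1} = 7^{m+1} + 2·3^{m+1}.
Hence c_i = 7^i + 2·3^i for every i ≥ 0, by strong induction.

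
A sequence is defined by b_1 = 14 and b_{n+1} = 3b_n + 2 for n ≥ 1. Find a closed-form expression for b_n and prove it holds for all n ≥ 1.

Claim: b_n = 5·3^n − 1.

Base case: b_1 = 14, and 5·3^1 − 1 = 15 − 1 = 14.
Assume b_r = 5·3^r − 1 for some r ≥ 1.
Then b_{r+1} = 3b_r + 2 = 3·(5·3^r − 1) + 2 = 15·3^r − 3 + 2 = 5·3^{r+1} − 1.
Hence b_n = 5·3^n − 1 for every n ≥ 1, by induction.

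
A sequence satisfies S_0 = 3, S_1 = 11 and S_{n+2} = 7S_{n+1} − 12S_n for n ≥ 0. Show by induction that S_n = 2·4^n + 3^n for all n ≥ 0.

Base cases: S_0 = 3 and 2·4^0 + 3^0 = 3; S_1 = 11 and 2·4^1 + 3^1 = 11.
Assume S_i = 2·4^i + 3^i for all 0 ≤ i ≤ j, where j ≥ 1.
Then S_{j+1} = 7S_j − 12S_{j−1} = 7·(2·4^j + 3^j) − 12·(2·4^{j−1} + 3^{j−1}) = 2·(7·4 − 12)4^{j−1} + (7·3 − 12)3^{j−1} = 32·4^{j−1} + 9·3^{j−1} = 2·4^{j+1} + 3^{j+1}.
Hence S_n = 2·4^n + 3^n for every n ≥ 0, by strong induction.

S_n = 2·4^n + 3^n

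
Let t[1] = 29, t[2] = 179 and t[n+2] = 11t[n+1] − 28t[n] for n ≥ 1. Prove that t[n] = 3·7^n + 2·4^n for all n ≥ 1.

Base cases: t[1] = 29 and 3·7^1 + 2·4^1 = 29; t[2] = 179 and 3·7^2 + 2·4^2 = 179.
Assume t[j] = 3·7^j + 2·4^j for all 1 ≤ j ≤ r, where r ≥ 2.
Then t[r+1] = 11t[r] − 28t[r−1] = 11·(3·7^r + 2·4^r) − 28·(3·7^{r−1} + 2·4^{r−1}) = 3·(11·7 − 28)7^{r−1} + 2·(11·4 − 28)4^{r−1} = 147·7^{r−1} + 32·4^{r−1} = 3·7^{r+1} + 2·4^{r+1}.
Hence t[n] = 3·7^n + 2·4^n for every n ≥ 1, by strong induction.

t[n] = 3·7^n + 2·4^n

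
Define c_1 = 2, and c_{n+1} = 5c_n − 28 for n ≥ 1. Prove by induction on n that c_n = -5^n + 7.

Base case: c_1 = 2, and -5^1 + 7 = -5 + 7 = 2.
Assume c_m = -5^m + 7 for some m ≥ 1.
Then c_{m+1} = 5c_m − 28 = 5·(-5^m + 7) − 28 = -5^{m+1} + 35 − 28 = -5^{m+1} + 7.
Hence c_n = -5^n + 7 for every n ≥ 1, by induction.

c_n = -5^n + 7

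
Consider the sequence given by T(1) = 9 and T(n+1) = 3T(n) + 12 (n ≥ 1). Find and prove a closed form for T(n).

Claim: T(n) = 5·3^n − 6.

Base case: T(1) = 9, and 5·3^1 − 6 = 15 − 6 = 9.
Assume T(j) = 5·3^j − 6 for some j ≥ 1.
Then T(j+1) = 3T(j) + 12 = 3·(5·3^j − 6) + 12 = 15·3^j − 18 + 12 = 5·3^{j+1} − 6.
By induction, T(n) = 5·3^n − 6 for all n ≥ 1.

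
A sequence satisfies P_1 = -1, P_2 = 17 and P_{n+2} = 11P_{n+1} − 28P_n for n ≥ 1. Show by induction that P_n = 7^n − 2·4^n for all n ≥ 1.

Base cases: P_1 = -1 and 7^1 − 2·4^1 = -1; P_2 = 17 and 7^2 − 2·4^2 = 17.
Assume P_j = 7^j − 2·4^j for all 1 ≤ j ≤ k, where k ≥ 2.
Then P_{k+1} = 11P_k − 28P_{k−1} = 11·(7^k − 2·4^k) − 28·(7^{k−1} − 2·4^{k−1}) = (11·7 − 28)7^{k−1} − 2·(11·4 − 28)4^{k−1} = 49·7^{k−1} − 32·4^{k−1} = 7^{k+1} − 2·4^{k+1}.
This completes the inductive step, so P_n = 7^n − 2·4^n for all n ≥ 1.

P_n = 7^n − 2·4^n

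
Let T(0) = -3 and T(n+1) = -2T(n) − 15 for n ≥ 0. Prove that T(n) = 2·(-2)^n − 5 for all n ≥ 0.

Base case: T(0) = -3, and 2·(-2)^0 − 5 = 2 − 5 = -3.
Assume T(m) = 2·(-2)^m − 5 for some m ≥ 0.
Then T(m+1) = -2T(m) − 15 = -2·(2·(-2)^m − 5) − 15 = -4·(-2)^m + 10 − 15 = 2·(-2)^{m+1} − 5.
This completes the inductive step, so T(n) = 2·(-2)^n − 5 for all n ≥ 0.

T(n) = 2·(-2)^n − 5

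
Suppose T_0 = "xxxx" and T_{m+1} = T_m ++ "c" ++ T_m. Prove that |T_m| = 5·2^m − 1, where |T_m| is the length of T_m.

Base case: |T_0| = 4, and 5·2^0 − 1 = 4.
Assume |T_k| = 5·2^k − 1.
Then |T_{k+1}| = |T_k| + 1 + |T_k| = 2|T_k| + 1 = 2(5·2^k − 1) + 1 = 5·2^{k+1} − 2 + 1 = 5·2^{k+1} − 1.
This completes the inductive step, so |T_m| = 5·2^m − 1 for all m ≥ 0.

|T_m| = 5·2^m − 1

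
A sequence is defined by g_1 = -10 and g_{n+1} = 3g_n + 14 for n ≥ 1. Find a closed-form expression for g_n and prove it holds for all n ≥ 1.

Claim: g_n = -3^n − 7.

Base case: g_1 = -10, and -3^1 − 7 = -3 − 7 = -10.
Assume g_k = -3^k − 7 for some k ≥ 1.
Then g_{k+1} = 3g_k + 14 = 3·(-3^k − 7) + 14 = -3^{k+1} − 21 + 14 = -3^{k+1} − 7.
So the formula holds for k+1, and by induction g_n = -3^n − 7 for all n ≥ 1.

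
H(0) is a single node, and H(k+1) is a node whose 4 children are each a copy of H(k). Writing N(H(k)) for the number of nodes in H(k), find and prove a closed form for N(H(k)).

Claim: N(H(k)) = (4^{k+1} − 1)/3.

Base case: N(H(0)) = 1, and (4^{0+1} − 1)/3 = 1.
Assume N(H(r)) = (4^{r+1} − 1)/3.
Then N(H(r+1)) = 1 + 4N(H(r)) = 1 + 4·(4^{r+1} − 1)/3 = 1 + (4^{r+2} − 4)/3 = (3 + 4^{r+2} − 4)/3 = (4^{r+2} − 1)/3.
So the formula holds for r+1, and by induction N(H(k)) = (4^{k+1} − 1)/3 for all k ≥ 0.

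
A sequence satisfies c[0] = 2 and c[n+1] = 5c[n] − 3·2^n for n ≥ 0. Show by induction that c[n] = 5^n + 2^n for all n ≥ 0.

Base case: c[0] = 2, and 5^0 + 2^0 = 1 + 1 = 2.
Assume c[m] = 5^m + 2^m for some m ≥ 0.
Then c[m+1] = 5c[m] − 3·2^m = 5·(5^m + 2^m) − 3·2^m = 5^{m+1} + 5·2^m − 3·2^m = 5^{m+1} + 2·2^m = 5^{m+1} + 2^{m+1}.
So the formula holds for m+1, and by induction c[n] = 5^n + 2^n for all n ≥ 0.

c[n] = 5^n + 2^n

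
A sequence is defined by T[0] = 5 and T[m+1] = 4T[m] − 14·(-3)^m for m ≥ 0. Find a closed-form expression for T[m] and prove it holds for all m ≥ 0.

Claim: T[m] = 3·4^m + 2·(-3)^m.

Base case: T[0] = 5, and 3·4^0 + 2·(-3)^0 = 3 + 2 = 5.
Assume T[r] = 3·4^r + 2·(-3)^r for some r ≥ 0.
Then T[r+1] = 4T[r] − 14·(-3)^r = 4·(3·4^r + 2·(-3)^r) − 14·(-3)^r = 3·4^{r+1} + 8·(-3)^r − 14·(-3)^r = 3·4^{r+1} − 6·(-3)^r = 3·4^{r+1} + 2·(-3)^{r+1}.
So the formula holds for r+1, and by induction T[m] = 3·4^m + 2·(-3)^m for all m ≥ 0.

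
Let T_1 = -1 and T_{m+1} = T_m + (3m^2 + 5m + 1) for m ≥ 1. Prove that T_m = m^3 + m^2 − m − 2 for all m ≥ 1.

Base case: T_1 = -1, and 1^3 + 1^2 − 1 − 2 = -1.
Assume T_k = k^3 + k^2 − k − 2.
Then T_{k+1} = T_k + (3k^2 + 5k + 1) = (k^3 + k^2 − k − 2) + (3k^2 + 5k + 1) = k^3 + 4k^2 + 4k − 1,
and (k+1)^3 + (k+1)^2 − (k+1) − 2 = k^3 + 4k^2 + 4k − 1.
Hence T_m = m^3 + m^2 − m − 2 for every m ≥ 1, by induction.

T_m = m^3 + m^2 − m − 2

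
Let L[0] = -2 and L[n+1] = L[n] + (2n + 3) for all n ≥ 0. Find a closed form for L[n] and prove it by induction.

Claim: L[n] = n^2 + 2n − 2.

Base case: L[0] = -2, and 0^2 + 2·0 − 2 = -2.
Assume L[k] = k^2 + 2k − 2.
Then L[k+1] = L[k] + (2k + 3) = (k^2 + 2k − 2) + (2k + 3) = k^2 + 4k + 1,
and (k+1)^2 + 2·(k+1) − 2 = k^2 + 4k + 1.
Hence L[n] = n^2 + 2n − 2 for every n ≥ 0, by induction.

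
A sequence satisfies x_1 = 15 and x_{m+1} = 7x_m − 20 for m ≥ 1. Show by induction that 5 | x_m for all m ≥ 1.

Base case: x_1 = 15 = 5·3, so 5 | x_1.
Assume 5 | x_j, so x_j = 5t for some integer t.
Then x_{j+1} = 7x_j − 20 = 7·(5t) − 20 = 5(7t − 4), so 5 | x_{j+1}.
So the property holds for j+1, and by induction 5 | x_m for all m ≥ 1.

5 | x_m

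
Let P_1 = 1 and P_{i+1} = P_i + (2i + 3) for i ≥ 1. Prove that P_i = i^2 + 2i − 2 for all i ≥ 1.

Base case: P_1 = 1, and 1^2 + 2·1 − 2 = 1.
Assume P_m = m^2 + 2m − 2.
Then P_{m+1} = P_m + (2m + 3) = (m^2 + 2m − 2) + (2m + 3) = m^2 + 4m + 1,
and (m+1)^2 + 2·(m+1) − 2 = m^2 + 4m + 1.
By induction, P_i = i^2 + 2i − 2 for all i ≥ 1.

P_i = i^2 + 2i − 2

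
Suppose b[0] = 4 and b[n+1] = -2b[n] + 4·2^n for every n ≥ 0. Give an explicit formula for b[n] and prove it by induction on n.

Claim: b[n] = 3·(-2)^n + 2^n.

Base case: b[0] = 4, and 3·(-2)^0 + 2^0 = 3 + 1 = 4.
Assume b[m] = 3·(-2)^m + 2^m for some m ≥ 0.
Then b[m+1] = -2b[m] + 4·2^m = -2·(3·(-2)^m + 2^m) + 4·2^m = 3·(-2)^{m+1} − 2·2^m + 4·2^m = 3·(-2)^{m+1} + 2·2^m = 3·(-2)^{m+1} + 2^{m+1}.
So the formula holds for m+1, and by induction b[n] = 3·(-2)^n + 2^n for all n ≥ 0.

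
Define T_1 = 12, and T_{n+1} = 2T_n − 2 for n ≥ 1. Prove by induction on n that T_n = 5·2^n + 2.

Base case: T_1 = 12, and 5·2^1 + 2 = 10 + 2 = 12.
Assume T_r = 5·2^r + 2 for some r ≥ 1.
Then T_{r+1} = 2T_r − 2 = 2·(5·2^r + 2) − 2 = 10·2^r + 4 − 2 = 5·2^{r+1} + 2.
This completes the inductive step, so T_n = 5·2^n + 2 for all n ≥ 1.

T_n = 5·2^n + 2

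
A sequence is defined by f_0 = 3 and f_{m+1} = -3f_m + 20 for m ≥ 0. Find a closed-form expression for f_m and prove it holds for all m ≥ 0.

Claim: f_m = -2·(-3)^m + 5.

Base case: f_0 = 3, and -2·(-3)^0 + 5 = -2 + 5 = 3.
Assume f_j = -2·(-3)^j + 5 for some j ≥ 0.
Then f_{j+1} = -3f_j + 20 = -3·(-2·(-3)^j + 5) + 20 = 6·(-3)^j − 15 + 20 = -2·(-3)^{j+1} + 5.
So the formula holds for j+1, and by induction f_m = -2·(-3)^m + 5 for all m ≥ 0.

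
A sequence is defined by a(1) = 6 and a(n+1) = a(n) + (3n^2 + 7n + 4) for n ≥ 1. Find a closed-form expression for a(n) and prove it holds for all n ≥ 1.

Claim: a(n) = n^3 + 2n^2 + n + 2.

Base case: a(1) = 6, and 1^3 + 2·1^2 + 1 + 2 = 6.
Assume a(r) = r^3 + 2r^2 + r + 2.
Then a(r+1) = a(r) + (3r^2 + 7r + 4) = (r^3 + 2r^2 + r + 2) + (3r^2 + 7r + 4) = r^3 + 5r^2 + 8r + 6,
and (r+1)^3 + 2·(r+1)^2 + (r+1) + 2 = r^3 + 5r^2 + 8r + 6.
Hence a(n) = n^3 + 2n^2 + n + 2 for every n ≥ 1, by induction.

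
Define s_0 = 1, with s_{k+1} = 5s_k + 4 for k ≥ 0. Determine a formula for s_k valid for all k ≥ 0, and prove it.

Claim: s_k = 2·5^k − 1.

Base case: s_0 = 1, and 2·5^0 − 1 = 2 − 1 = 1.
Assume s_j = 2·5^j − 1 for some j ≥ 0.
Then s_{j+1} = 5s_j + 4 = 5·(2·5^j − 1) + 4 = 10·5^j − 5 + 4 = 2·5^{j+1} − 1.
Hence s_k = 2·5^k − 1 for every k ≥ 0, by induction.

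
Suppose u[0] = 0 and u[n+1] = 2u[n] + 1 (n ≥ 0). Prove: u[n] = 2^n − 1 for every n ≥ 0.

Base case: u[0] = 0, and 2^0 − 1 = 1 − 1 = 0.
Assume u[r] = 2^r − 1 for some r ≥ 0.
Then u[r+1] = 2u[r] + 1 = 2·(2^r − 1) + 1 = 2^{r+1} − 2 + 1 = 2^{r+1} − 1.
This completes the inductive step, so u[n] = 2^n − 1 for all n ≥ 0.

u[n] = 2^n − 1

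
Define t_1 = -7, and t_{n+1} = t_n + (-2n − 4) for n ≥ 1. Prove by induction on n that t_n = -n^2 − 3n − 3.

Base case: t_1 = -7, and -1^2 − 3·1 − 3 = -7.
Assume t_k = -k^2 − 3k − 3.
Then t_{k+1} = t_k + (-2k − 4) = (-k^2 − 3k − 3) + (-2k − 4) = -k^2 − 5k − 7,
and -(k+1)^2 − 3·(k+1) − 3 = -k^2 − 5k − 7.
By induction, t_n = -n^2 − 3n − 3 for all n ≥ 1.

t_n = -n^2 − 3n − 3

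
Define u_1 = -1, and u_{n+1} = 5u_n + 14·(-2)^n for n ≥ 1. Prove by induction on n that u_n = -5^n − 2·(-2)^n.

Base case: u_1 = -1, and -5^1 − 2·(-2)^1 = -5 + 4 = -1.
Assume u_j = -5^j − 2·(-2)^j for some j ≥ 1.
Then u_{j+1} = 5u_j + 14·(-2)^j = 5·(-5^j − 2·(-2)^j) + 14·(-2)^j = -5^{j+1} − 10·(-2)^j + 14·(-2)^j = -5^{j+1} + 4·(-2)^j = -5^{j+1} − 2·(-2)^{j+1}.
By induction, u_n = -5^n − 2·(-2)^n for all n ≥ 1.

u_n = -5^n − 2·(-2)^n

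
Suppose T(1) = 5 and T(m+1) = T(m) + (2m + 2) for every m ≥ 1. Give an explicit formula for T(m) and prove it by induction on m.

Claim: T(m) = m^2 + m + 3.

Base case: T(1) = 5, and 1^2 + 1 + 3 = 5.
Assume T(k) = k^2 + k + 3.
Then T(k+1) = T(k) + (2k + 2) = (k^2 + k + 3) + (2k + 2) = k^2 + 3k + 5,
and (k+1)^2 + (k+1) + 3 = k^2 + 3k + 5.
This completes the inductive step, so T(m) = m^2 + m + 3 for all m ≥ 1.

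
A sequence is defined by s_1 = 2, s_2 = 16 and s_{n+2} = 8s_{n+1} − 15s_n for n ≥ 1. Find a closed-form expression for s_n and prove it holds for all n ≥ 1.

Claim: s_n = -3^n + 5^n.

Base cases: s_1 = 2 and -3^1 + 5^1 = 2; s_2 = 16 and -3^2 + 5^2 = 16.
Assume s_j = -3^j + 5^j for all 1 ≤ j ≤ k, where k ≥ 2.
Then s_{k+1} = 8s_k − 15s_{k−1} = 8·(-3^k + 5^k) − 15·(-3^{k−1} + 5^{k−1}) = -(8·3 − 15)3^{k−1} + (8·5 − 15)5^{k−1} = -9·3^{k−1} + 25·5^{k−1} = -3^{k+1} + 5^{k+1}.
This completes the inductive step, so s_n = -3^n + 5^n for all n ≥ 1.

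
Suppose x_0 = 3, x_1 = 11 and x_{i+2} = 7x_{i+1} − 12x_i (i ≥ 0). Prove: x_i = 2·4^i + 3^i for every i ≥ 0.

Base cases: x_0 = 3 and 2·4^0 + 3^0 = 3; x_1 = 11 and 2·4^1 + 3^1 = 11.
Assume x_j = 2·4^j + 3^j for all 0 ≤ j ≤ k, where k ≥ 1.
Then x_{k+1} = 7x_k − 12x_{k−1} = 7·(2·4^k + 3^k) − 12·(2·4^{k−1} + 3^{k−1}) = 2·(7·4 − 12)4^{k−1} + (7·3 − 12)3^{k−1} = 32·4^{k−1} + 9·3^{k−1} = 2·4^{k+1} + 3^{k+1}.
By strong induction, x_i = 2·4^i + 3^i for all i ≥ 0.

x_i = 2·4^i + 3^i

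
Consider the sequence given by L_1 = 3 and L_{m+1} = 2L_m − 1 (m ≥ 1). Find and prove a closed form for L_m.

Claim: L_m = 2^m + 1.

Base case: L_1 = 3, and 2^1 + 1 = 2 + 1 = 3.
Assume L_j = 2^j + 1 for some j ≥ 1.
Then L_{j+1} = 2L_j − 1 = 2·(2^j + 1) − 1 = 2^{j+1} + 2 − 1 = 2^{j+1} + 1.
By induction, L_m = 2^m + 1 for all m ≥ 1.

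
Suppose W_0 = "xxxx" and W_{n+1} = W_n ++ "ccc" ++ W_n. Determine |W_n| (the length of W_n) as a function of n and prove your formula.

Claim: |W_n| = 7·2^n − 3.

Base case: |W_0| = 4, and 7·2^0 − 3 = 4.
Assume |W_m| = 7·2^m − 3.
Then |W_{m+1}| = |W_m| + 3 + |W_m| = 2|W_m| + 3 = 2(7·2^m − 3) + 3 = 7·2^{m+1} − 6 + 3 = 7·2^{m+1} − 3.
Hence |W_n| = 7·2^n − 3 for every n ≥ 0, by induction.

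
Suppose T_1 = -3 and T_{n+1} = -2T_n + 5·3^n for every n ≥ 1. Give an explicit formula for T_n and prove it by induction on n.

Claim: T_n = 3·(-2)^n + 3^n.

Base case: T_1 = -3, and 3·(-2)^1 + 3^1 = -6 + 3 = -3.
Assume T_r = 3·(-2)^r + 3^r for some r ≥ 1.
Then T_{r+1} = -2T_r + 5·3^r = -2·(3·(-2)^r + 3^r) + 5·3^r = 3·(-2)^{r+1} − 2·3^r + 5·3^r = 3·(-2)^{r+1} + 3·3^r = 3·(-2)^{r+1} + 3^{r+1}.
Hence T_n = 3·(-2)^n + 3^n for every n ≥ 1, by induction.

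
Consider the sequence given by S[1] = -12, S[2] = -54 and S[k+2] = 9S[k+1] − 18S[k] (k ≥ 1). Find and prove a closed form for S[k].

Claim: S[k] = -6^k − 2·3^k.

Base cases: S[1] = -12 and -6^1 − 2·3^1 = -12; S[2] = -54 and -6^2 − 2·3^2 = -54.
Assume S[j] = -6^j − 2·3^j for all 1 ≤ j ≤ r, where r ≥ 2.
Then S[r+1] = 9S[r] − 18S[r−1] = 9·(-6^r − 2·3^r) − 18·(-6^{r−1} − 2·3^{r−1}) = -(9·6 − 18)6^{r−1} − 2·(9·3 − 18)3^{r−1} = -36·6^{r−1} − 18·3^{r−1} = -6^{r+1} − 2·3^{r+1}.
Hence S[k] = -6^k − 2·3^k for every k ≥ 1, by strong induction.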